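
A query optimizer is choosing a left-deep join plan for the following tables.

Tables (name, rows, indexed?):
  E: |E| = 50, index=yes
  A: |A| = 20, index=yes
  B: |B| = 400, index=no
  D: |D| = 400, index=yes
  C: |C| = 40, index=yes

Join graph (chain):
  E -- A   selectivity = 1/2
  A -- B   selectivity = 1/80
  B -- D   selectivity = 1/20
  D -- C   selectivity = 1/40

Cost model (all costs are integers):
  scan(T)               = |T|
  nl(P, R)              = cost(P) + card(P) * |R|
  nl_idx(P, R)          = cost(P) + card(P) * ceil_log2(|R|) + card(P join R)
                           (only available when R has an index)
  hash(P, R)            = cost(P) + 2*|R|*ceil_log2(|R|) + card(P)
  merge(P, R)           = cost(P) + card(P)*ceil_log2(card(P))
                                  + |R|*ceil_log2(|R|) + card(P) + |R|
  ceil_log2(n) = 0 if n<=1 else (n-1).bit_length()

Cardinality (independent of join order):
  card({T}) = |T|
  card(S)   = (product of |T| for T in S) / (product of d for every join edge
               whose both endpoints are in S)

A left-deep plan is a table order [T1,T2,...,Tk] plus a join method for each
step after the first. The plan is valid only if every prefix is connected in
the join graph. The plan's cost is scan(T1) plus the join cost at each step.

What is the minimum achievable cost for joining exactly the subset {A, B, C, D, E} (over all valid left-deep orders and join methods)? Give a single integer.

Selinger DP over subsets of {A,B,C,D,E}:
  {E}: scan cost=50, card=50
  {A}: scan cost=20, card=20
  {B}: scan cost=400, card=400
  {D}: scan cost=400, card=400
  {C}: scan cost=40, card=40
  {AE}: card=500; try (A,hash)→300, (E,merge)→490, (A,merge)→520, (E,hash)→640, (E,nl_idx)→640, (A,nl_idx)→800 …(+2); best=300 via (A,hash)
  {AB}: card=100; try (A,hash)→1000, (A,nl_idx)→2500, (B,merge)→4140, (A,merge)→4520, (B,hash)→7240, (B,nl)→8020 …(+1); best=1000 via (A,hash)
  {BD}: card=8000; try (D,hash)→8000, (B,hash)→8000, (D,merge)→8400, (B,merge)→8400, (D,nl_idx)→12000, (D,nl)→160400 …(+1); best=8000 via (D,hash)
  {CD}: card=400; try (D,nl_idx)→800, (C,hash)→1280, (C,nl_idx)→3200, (D,merge)→4320, (C,merge)→4680, (D,hash)→7280 …(+2); best=800 via (D,nl_idx)
  {ABE}: card=2500; try (E,hash)→1700, (E,merge)→2150, (E,nl_idx)→4100, (E,nl)→6000, (B,hash)→8000, (B,merge)→9300 …(+1); best=1700 via (E,hash)
  {ABD}: card=2000; try (D,nl_idx)→3900, (D,merge)→5800, (D,hash)→8300, (A,hash)→16200, (D,nl)→41000, (A,nl_idx)→50000 …(+2); best=3900 via (D,nl_idx)
  {BCD}: card=8000; try (B,hash)→8400, (B,merge)→8800, (C,hash)→16480, (C,nl_idx)→64000, (C,merge)→120280, (B,nl)→160800 …(+1); best=8400 via (B,hash)
  {ABDE}: card=50000; try (E,hash)→6500, (D,hash)→11400, (E,merge)→28250, (D,merge)→38200, (E,nl_idx)→65900, (D,nl_idx)→74200 …(+2); best=6500 via (E,hash)
  {ABCD}: card=2000; try (C,hash)→6380, (A,hash)→16600, (C,nl_idx)→17900, (C,merge)→28180, (A,nl_idx)→50400, (C,nl)→83900 …(+2); best=6380 via (C,hash)
  {ABCDE}: card=50000; try (E,hash)→8980, (E,merge)→30730, (C,hash)→56980, (E,nl_idx)→68380, (E,nl)→106380, (C,nl_idx)→356500 …(+2); best=8980 via (E,hash)

8980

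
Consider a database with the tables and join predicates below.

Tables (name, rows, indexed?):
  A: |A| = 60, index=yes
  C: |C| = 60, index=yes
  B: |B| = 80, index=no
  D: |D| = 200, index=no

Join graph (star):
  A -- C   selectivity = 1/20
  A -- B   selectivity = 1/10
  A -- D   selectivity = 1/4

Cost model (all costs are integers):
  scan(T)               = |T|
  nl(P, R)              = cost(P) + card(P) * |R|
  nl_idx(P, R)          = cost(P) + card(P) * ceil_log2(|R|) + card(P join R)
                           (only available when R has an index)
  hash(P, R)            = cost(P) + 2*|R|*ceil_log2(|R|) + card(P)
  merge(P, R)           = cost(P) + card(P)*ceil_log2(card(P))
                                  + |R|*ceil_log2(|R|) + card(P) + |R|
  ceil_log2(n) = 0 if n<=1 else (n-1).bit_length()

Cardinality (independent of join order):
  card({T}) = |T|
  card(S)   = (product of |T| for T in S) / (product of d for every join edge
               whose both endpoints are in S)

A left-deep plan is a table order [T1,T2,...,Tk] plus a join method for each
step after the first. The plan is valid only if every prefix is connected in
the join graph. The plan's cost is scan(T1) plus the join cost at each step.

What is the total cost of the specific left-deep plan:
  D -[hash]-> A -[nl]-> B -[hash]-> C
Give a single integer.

265840

step 1: scan D: cost=200, card=200
step 2: join A via hash
    card(P join A) = 200*60/(4) = 3000
    cost = 200 + 2*60*6 + 200 = 1120
step 3: join B via nl
    card(P join B) = 3000*80/(10) = 24000
    cost = 1120 + 3000*80 = 241120
step 4: join C via hash
    card(P join C) = 24000*60/(20) = 72000
    cost = 241120 + 2*60*6 + 24000 = 265840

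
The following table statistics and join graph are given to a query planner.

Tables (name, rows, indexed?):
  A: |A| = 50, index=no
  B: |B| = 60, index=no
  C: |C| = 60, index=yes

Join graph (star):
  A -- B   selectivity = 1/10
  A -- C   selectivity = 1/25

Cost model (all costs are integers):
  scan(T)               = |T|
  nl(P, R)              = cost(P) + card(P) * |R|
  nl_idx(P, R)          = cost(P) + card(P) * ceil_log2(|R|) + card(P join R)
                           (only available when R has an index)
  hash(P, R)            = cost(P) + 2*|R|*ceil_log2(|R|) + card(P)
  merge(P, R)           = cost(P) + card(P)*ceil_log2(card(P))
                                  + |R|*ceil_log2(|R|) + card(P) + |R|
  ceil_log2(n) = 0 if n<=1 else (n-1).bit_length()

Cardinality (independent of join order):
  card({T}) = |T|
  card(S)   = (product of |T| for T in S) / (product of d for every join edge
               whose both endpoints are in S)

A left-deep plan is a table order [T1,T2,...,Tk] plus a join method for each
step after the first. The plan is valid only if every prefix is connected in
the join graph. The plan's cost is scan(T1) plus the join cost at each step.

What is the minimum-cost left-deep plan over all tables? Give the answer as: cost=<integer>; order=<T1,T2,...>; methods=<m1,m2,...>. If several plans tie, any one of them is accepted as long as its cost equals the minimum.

Selinger DP (subsets sized 1..n):
  {A}: scan cost=50, card=50
  {B}: scan cost=60, card=60
  {C}: scan cost=60, card=60
  {AB}: card=300; try (A,hash)→720, (B,hash)→820, (B,merge)→820, (A,merge)→830, (B,nl)→3050, (A,nl)→3060; best=720 via (A,hash)
  {AC}: card=120; try (C,nl_idx)→470, (A,hash)→720, (C,hash)→820, (C,merge)→820, (A,merge)→830, (C,nl)→3050 …(+1); best=470 via (C,nl_idx)
  {ABC}: card=720; try (B,hash)→1310, (C,hash)→1740, (B,merge)→1850, (C,nl_idx)→3240, (C,merge)→4140, (B,nl)→7670 …(+1); best=1310 via (B,hash)

cost=1310; order=A,C,B; methods=nl_idx,hash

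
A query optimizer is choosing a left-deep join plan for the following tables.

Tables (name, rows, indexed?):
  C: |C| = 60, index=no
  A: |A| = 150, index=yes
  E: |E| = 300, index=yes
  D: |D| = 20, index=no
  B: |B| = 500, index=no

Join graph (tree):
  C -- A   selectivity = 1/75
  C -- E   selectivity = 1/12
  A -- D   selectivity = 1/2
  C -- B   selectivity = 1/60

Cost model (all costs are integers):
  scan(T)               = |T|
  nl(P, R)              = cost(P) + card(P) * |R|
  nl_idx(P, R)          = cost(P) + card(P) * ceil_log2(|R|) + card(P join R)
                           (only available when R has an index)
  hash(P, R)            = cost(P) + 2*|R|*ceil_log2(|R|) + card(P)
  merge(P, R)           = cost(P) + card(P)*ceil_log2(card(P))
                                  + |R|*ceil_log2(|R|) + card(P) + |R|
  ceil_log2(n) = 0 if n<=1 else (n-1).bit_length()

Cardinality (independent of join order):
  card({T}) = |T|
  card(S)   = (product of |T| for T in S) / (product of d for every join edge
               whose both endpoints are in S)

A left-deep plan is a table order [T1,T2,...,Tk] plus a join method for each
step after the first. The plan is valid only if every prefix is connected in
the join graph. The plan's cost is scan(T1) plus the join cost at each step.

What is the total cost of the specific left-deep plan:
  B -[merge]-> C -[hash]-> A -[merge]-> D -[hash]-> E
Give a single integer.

35340

step 1: scan B: cost=500, card=500
step 2: join C via merge
    card(P join C) = 500*60/(60) = 500
    cost = 500 + 500*9 + 60*6 + 500 + 60 = 5920
step 3: join A via hash
    card(P join A) = 500*150/(75) = 1000
    cost = 5920 + 2*150*8 + 500 = 8820
step 4: join D via merge
    card(P join D) = 1000*20/(2) = 10000
    cost = 8820 + 1000*10 + 20*5 + 1000 + 20 = 19940
step 5: join E via hash
    card(P join E) = 10000*300/(12) = 250000
    cost = 19940 + 2*300*9 + 10000 = 35340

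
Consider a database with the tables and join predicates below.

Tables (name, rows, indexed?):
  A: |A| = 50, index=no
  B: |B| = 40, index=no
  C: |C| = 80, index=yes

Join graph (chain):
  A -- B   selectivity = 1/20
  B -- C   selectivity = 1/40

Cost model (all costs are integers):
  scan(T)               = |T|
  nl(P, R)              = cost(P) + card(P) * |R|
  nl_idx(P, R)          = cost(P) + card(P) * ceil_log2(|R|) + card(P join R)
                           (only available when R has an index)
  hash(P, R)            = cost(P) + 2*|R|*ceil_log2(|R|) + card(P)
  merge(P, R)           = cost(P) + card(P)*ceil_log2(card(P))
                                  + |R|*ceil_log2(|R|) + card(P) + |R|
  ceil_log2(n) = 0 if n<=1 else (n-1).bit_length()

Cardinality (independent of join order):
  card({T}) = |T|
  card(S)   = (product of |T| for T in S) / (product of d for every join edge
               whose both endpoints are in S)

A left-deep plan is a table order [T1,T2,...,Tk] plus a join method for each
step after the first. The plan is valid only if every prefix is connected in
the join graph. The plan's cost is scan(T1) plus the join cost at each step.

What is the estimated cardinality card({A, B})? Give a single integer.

100

Tables in S: A(50), B(40)
Edges inside S: A-B(d=20)
numerator = 50 * 40 = 2000
denominator = 20 = 20
card(S) = 2000 / 20 = 100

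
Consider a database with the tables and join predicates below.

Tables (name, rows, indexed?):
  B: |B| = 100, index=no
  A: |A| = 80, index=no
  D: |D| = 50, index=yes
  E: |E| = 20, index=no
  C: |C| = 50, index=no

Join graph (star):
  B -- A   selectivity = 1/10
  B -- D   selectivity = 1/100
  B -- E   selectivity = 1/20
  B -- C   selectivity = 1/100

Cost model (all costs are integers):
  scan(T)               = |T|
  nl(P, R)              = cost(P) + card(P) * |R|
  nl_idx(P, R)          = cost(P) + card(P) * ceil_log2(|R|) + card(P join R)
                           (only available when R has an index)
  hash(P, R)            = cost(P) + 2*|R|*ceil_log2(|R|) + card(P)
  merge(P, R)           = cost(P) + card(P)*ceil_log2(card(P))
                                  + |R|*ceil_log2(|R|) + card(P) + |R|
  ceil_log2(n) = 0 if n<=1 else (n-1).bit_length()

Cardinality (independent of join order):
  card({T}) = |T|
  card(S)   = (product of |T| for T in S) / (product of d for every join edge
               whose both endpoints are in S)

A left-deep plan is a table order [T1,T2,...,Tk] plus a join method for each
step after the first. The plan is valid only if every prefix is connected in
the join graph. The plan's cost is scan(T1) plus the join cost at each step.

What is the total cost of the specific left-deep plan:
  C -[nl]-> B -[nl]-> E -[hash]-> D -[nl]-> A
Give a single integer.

8700

step 1: scan C: cost=50, card=50
step 2: join B via nl
    card(P join B) = 50*100/(100) = 50
    cost = 50 + 50*100 = 5050
step 3: join E via nl
    card(P join E) = 50*20/(20) = 50
    cost = 5050 + 50*20 = 6050
step 4: join D via hash
    card(P join D) = 50*50/(100) = 25
    cost = 6050 + 2*50*6 + 50 = 6700
step 5: join A via nl
    card(P join A) = 25*80/(10) = 200
    cost = 6700 + 25*80 = 8700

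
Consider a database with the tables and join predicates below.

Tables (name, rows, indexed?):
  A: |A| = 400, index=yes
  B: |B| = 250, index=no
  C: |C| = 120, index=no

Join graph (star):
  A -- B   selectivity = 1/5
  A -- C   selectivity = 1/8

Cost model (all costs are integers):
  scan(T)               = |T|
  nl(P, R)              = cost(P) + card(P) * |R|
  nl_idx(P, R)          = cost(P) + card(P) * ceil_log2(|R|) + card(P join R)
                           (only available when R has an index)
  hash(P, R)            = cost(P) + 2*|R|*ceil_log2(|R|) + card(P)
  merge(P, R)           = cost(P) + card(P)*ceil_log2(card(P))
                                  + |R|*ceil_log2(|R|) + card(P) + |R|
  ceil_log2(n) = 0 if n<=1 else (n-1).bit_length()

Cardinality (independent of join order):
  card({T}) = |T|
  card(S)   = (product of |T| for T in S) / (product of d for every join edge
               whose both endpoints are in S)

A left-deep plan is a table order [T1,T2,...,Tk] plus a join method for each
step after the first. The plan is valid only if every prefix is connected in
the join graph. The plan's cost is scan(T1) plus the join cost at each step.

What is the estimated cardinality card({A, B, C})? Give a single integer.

Tables in S: A(400), B(250), C(120)
Edges inside S: A-B(d=5), A-C(d=8)
numerator = 400 * 250 * 120 = 12000000
denominator = 5 * 8 = 40
card(S) = 12000000 / 40 = 300000

300000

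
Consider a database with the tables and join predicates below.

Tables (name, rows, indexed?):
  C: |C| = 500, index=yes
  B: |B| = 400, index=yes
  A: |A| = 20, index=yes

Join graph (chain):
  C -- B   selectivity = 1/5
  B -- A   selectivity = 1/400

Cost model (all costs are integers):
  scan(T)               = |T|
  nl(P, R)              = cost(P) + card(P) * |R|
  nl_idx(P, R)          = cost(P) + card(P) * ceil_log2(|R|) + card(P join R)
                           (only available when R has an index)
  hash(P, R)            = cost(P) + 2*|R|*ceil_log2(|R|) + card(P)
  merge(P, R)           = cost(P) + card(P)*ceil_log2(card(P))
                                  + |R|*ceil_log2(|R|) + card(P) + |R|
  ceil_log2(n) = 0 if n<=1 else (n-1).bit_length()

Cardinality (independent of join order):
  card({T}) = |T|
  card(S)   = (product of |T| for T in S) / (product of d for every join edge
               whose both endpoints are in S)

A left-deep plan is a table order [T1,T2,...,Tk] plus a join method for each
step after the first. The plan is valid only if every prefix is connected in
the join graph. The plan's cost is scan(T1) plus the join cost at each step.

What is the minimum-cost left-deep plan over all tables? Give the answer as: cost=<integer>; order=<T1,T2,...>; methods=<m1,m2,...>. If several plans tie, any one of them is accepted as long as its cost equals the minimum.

cost=2400; order=A,B,C; methods=nl_idx,nl_idx

Selinger DP (subsets sized 1..n):
  {C}: scan cost=500, card=500
  {B}: scan cost=400, card=400
  {A}: scan cost=20, card=20
  {BC}: card=40000; try (B,hash)→8200, (C,merge)→9400, (B,merge)→9500, (C,hash)→9800, (C,nl_idx)→44000, (B,nl_idx)→45000 …(+2); best=8200 via (B,hash)
  {AB}: card=20; try (B,nl_idx)→220, (A,hash)→1000, (A,nl_idx)→2420, (B,merge)→4140, (A,merge)→4520, (B,hash)→7240 …(+2); best=220 via (B,nl_idx)
  {ABC}: card=2000; try (C,nl_idx)→2400, (C,merge)→5340, (C,hash)→9240, (C,nl)→10220, (A,hash)→48400, (A,nl_idx)→210200 …(+2); best=2400 via (C,nl_idx)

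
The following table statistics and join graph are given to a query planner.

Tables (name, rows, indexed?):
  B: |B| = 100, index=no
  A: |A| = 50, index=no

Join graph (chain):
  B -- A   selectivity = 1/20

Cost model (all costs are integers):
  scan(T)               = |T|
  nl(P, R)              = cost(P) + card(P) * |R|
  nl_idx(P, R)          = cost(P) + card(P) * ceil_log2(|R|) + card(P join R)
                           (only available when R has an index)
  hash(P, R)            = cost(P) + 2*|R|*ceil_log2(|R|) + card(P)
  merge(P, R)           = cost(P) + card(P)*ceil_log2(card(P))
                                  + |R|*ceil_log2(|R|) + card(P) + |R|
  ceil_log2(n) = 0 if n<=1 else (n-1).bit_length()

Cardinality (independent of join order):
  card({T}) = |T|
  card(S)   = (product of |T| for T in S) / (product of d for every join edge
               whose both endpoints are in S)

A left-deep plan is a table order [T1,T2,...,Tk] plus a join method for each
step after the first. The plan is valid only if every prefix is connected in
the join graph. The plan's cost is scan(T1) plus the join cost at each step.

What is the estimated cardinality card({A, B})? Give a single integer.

Tables in S: A(50), B(100)
Edges inside S: B-A(d=20)
numerator = 50 * 100 = 5000
denominator = 20 = 20
card(S) = 5000 / 20 = 250

250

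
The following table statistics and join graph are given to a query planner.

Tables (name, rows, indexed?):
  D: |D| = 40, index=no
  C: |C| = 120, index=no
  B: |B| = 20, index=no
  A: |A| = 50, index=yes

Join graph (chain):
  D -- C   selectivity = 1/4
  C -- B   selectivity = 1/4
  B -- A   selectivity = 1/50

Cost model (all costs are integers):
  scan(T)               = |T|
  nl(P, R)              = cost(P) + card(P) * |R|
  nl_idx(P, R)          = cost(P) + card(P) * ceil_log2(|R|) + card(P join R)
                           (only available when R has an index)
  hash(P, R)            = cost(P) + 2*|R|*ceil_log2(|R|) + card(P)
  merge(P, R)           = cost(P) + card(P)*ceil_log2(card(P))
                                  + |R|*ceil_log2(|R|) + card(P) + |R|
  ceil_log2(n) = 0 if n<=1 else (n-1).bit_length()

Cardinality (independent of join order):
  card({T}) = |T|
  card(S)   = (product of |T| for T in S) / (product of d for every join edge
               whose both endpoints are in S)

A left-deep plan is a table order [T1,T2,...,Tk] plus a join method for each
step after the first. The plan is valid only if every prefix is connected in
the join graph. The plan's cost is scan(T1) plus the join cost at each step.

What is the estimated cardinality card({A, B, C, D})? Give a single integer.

6000

Tables in S: A(50), B(20), C(120), D(40)
Edges inside S: D-C(d=4), C-B(d=4), B-A(d=50)
numerator = 50 * 20 * 120 * 40 = 4800000
denominator = 4 * 4 * 50 = 800
card(S) = 4800000 / 800 = 6000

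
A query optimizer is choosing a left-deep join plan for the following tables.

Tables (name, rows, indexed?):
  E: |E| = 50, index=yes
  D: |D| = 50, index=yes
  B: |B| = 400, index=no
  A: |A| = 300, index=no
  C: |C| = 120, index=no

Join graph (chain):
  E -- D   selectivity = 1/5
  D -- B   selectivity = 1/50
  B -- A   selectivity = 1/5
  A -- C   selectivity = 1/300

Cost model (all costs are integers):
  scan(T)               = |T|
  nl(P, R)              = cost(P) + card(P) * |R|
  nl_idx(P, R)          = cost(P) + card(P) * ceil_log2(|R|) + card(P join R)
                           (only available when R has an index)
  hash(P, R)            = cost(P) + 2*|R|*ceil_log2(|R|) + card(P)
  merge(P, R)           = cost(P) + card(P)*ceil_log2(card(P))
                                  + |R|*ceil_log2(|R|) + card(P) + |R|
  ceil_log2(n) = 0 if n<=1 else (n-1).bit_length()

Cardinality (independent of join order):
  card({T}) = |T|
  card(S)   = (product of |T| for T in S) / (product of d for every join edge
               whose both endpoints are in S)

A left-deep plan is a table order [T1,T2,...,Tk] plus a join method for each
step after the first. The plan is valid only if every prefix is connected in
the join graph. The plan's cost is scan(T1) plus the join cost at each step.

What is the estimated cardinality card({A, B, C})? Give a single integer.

Tables in S: A(300), B(400), C(120)
Edges inside S: B-A(d=5), A-C(d=300)
numerator = 300 * 400 * 120 = 14400000
denominator = 5 * 300 = 1500
card(S) = 14400000 / 1500 = 9600

9600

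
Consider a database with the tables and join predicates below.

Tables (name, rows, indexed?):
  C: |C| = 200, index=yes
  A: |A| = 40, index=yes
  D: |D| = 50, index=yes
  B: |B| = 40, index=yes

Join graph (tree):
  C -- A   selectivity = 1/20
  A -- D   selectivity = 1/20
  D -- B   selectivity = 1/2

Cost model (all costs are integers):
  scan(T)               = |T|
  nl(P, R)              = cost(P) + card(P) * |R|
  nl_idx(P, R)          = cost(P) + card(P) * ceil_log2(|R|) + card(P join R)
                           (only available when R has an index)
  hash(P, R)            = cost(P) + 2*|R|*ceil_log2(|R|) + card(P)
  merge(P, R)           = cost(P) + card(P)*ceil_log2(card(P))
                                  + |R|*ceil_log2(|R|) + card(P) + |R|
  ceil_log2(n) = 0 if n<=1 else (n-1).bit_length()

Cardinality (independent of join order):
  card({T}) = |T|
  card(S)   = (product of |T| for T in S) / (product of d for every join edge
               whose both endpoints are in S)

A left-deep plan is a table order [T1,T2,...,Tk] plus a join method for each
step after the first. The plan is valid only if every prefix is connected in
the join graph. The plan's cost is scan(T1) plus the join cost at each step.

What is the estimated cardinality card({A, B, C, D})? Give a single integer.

Tables in S: A(40), B(40), C(200), D(50)
Edges inside S: C-A(d=20), A-D(d=20), D-B(d=2)
numerator = 40 * 40 * 200 * 50 = 16000000
denominator = 20 * 20 * 2 = 800
card(S) = 16000000 / 800 = 20000

20000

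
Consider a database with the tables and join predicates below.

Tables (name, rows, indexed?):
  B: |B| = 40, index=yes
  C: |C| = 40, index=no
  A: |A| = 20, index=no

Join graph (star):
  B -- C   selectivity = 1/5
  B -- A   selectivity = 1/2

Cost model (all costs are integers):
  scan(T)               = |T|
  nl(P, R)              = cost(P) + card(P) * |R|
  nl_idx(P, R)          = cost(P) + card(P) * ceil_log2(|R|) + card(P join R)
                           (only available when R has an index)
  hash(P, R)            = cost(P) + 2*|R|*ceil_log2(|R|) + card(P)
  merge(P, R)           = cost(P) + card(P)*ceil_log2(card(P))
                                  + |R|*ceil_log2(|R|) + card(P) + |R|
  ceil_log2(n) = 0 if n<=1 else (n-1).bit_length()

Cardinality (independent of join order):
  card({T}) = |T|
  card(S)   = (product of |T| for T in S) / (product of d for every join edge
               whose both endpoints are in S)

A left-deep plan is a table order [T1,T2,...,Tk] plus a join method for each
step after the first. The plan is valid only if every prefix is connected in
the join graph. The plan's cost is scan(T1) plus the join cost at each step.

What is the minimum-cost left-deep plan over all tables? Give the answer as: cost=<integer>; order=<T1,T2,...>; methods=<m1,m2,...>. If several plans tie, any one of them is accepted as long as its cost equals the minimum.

Selinger DP (subsets sized 1..n):
  {B}: scan cost=40, card=40
  {C}: scan cost=40, card=40
  {A}: scan cost=20, card=20
  {BC}: card=320; try (C,hash)→560, (B,hash)→560, (C,merge)→600, (B,merge)→600, (B,nl_idx)→600, (C,nl)→1640 …(+1); best=560 via (C,hash)
  {AB}: card=400; try (A,hash)→280, (B,merge)→420, (A,merge)→440, (B,hash)→520, (B,nl_idx)→540, (B,nl)→820 …(+1); best=280 via (A,hash)
  {ABC}: card=3200; try (A,hash)→1080, (C,hash)→1160, (A,merge)→3880, (C,merge)→4560, (A,nl)→6960, (C,nl)→16280; best=1080 via (A,hash)

cost=1080; order=B,C,A; methods=hash,hash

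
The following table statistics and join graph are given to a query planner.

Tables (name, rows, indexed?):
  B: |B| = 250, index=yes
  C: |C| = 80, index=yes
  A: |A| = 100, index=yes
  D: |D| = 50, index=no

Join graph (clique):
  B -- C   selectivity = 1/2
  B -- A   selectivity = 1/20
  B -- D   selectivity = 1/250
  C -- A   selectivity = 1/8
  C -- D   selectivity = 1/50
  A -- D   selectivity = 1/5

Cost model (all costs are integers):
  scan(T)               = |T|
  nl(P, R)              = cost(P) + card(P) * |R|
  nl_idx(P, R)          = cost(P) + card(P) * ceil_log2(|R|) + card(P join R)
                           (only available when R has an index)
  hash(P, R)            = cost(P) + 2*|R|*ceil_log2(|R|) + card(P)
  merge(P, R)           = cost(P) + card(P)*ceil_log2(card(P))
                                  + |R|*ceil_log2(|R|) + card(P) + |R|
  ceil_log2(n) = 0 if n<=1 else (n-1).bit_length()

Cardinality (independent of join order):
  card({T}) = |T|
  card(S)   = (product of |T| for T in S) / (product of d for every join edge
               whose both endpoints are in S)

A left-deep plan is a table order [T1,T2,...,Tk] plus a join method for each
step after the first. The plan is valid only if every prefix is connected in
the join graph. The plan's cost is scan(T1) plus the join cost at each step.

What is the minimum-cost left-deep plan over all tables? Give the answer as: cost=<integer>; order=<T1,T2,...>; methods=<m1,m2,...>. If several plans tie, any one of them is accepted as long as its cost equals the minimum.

Selinger DP (subsets sized 1..n):
  {B}: scan cost=250, card=250
  {C}: scan cost=80, card=80
  {A}: scan cost=100, card=100
  {D}: scan cost=50, card=50
  {BC}: card=10000; try (C,hash)→1620, (B,merge)→2970, (C,merge)→3140, (B,hash)→4160, (B,nl_idx)→10720, (C,nl_idx)→12000 …(+2); best=1620 via (C,hash)
  {AB}: card=1250; try (A,hash)→1900, (B,nl_idx)→2150, (B,merge)→3150, (A,nl_idx)→3250, (A,merge)→3300, (B,hash)→4200 …(+2); best=1900 via (A,hash)
  {BD}: card=50; try (B,nl_idx)→500, (D,hash)→1100, (B,merge)→2650, (D,merge)→2850, (B,hash)→4100, (B,nl)→12550 …(+1); best=500 via (B,nl_idx)
  {AC}: card=1000; try (C,hash)→1320, (A,merge)→1520, (C,merge)→1540, (A,hash)→1560, (A,nl_idx)→1640, (C,nl_idx)→1800 …(+2); best=1320 via (C,hash)
  {CD}: card=80; try (C,nl_idx)→480, (D,hash)→760, (C,merge)→1040, (D,merge)→1070, (C,hash)→1220, (C,nl)→4050 …(+1); best=480 via (C,nl_idx)
  {AD}: card=1000; try (D,hash)→800, (A,merge)→1200, (D,merge)→1250, (A,nl_idx)→1400, (A,hash)→1500, (A,nl)→5050 …(+1); best=800 via (D,hash)
  {ABC}: card=6250; try (C,hash)→4270, (B,hash)→6320, (A,hash)→13020, (B,merge)→14570, (B,nl_idx)→15570, (C,nl_idx)→16900 …(+6); best=4270 via (C,hash)
  {BCD}: card=40; try (C,nl_idx)→890, (B,nl_idx)→1160, (C,merge)→1490, (C,hash)→1670, (B,merge)→3370, (C,nl)→4500 …(+5); best=890 via (C,nl_idx)
  {ABD}: card=50; try (A,nl_idx)→900, (A,merge)→1650, (A,hash)→1950, (D,hash)→3750, (A,nl)→5500, (B,hash)→5800 …(+5); best=900 via (A,nl_idx)
  {ACD}: card=200; try (A,nl_idx)→1240, (A,merge)→1920, (A,hash)→1960, (D,hash)→2920, (C,hash)→2920, (C,nl_idx)→8000 …(+5); best=1240 via (A,nl_idx)
  {ABCD}: card=5; try (A,nl_idx)→1175, (C,nl_idx)→1255, (C,merge)→1890, (A,merge)→1970, (C,hash)→2070, (A,hash)→2330 …(+9); best=1175 via (A,nl_idx)

cost=1175; order=D,B,C,A; methods=nl_idx,nl_idx,nl_idx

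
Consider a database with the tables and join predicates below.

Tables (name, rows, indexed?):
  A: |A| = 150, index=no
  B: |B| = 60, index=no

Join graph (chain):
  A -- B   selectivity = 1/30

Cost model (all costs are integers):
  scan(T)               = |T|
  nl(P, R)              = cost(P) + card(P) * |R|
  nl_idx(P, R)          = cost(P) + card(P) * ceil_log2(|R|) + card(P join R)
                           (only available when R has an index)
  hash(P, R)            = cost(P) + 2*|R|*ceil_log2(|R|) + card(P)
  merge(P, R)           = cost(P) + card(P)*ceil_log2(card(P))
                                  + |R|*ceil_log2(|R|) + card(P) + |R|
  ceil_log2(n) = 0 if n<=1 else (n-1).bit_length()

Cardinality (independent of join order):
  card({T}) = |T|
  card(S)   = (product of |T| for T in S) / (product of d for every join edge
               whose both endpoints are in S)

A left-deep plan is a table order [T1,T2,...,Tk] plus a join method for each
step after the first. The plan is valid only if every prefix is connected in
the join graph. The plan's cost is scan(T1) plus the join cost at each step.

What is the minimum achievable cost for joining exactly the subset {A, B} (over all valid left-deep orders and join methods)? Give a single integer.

1020

Selinger DP over subsets of {A,B}:
  {A}: scan cost=150, card=150
  {B}: scan cost=60, card=60
  {AB}: card=300; try (B,hash)→1020, (A,merge)→1830, (B,merge)→1920, (A,hash)→2520, (A,nl)→9060, (B,nl)→9150; best=1020 via (B,hash)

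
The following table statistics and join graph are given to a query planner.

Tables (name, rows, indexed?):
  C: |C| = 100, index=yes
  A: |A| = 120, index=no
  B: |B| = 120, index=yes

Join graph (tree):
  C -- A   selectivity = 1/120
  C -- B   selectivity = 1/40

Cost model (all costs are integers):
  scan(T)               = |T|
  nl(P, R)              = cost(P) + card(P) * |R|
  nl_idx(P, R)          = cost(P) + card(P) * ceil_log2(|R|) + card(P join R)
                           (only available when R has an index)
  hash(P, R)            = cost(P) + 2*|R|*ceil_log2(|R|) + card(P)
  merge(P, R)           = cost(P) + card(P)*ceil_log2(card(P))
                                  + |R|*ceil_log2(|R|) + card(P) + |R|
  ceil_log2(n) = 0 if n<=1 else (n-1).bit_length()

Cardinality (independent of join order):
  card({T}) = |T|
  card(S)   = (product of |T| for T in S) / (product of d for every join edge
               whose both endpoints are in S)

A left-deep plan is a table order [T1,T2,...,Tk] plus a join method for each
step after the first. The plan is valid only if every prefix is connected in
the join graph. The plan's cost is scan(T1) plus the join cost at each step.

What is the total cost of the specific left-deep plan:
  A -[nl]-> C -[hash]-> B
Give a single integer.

step 1: scan A: cost=120, card=120
step 2: join C via nl
    card(P join C) = 120*100/(120) = 100
    cost = 120 + 120*100 = 12120
step 3: join B via hash
    card(P join B) = 100*120/(40) = 300
    cost = 12120 + 2*120*7 + 100 = 13900

13900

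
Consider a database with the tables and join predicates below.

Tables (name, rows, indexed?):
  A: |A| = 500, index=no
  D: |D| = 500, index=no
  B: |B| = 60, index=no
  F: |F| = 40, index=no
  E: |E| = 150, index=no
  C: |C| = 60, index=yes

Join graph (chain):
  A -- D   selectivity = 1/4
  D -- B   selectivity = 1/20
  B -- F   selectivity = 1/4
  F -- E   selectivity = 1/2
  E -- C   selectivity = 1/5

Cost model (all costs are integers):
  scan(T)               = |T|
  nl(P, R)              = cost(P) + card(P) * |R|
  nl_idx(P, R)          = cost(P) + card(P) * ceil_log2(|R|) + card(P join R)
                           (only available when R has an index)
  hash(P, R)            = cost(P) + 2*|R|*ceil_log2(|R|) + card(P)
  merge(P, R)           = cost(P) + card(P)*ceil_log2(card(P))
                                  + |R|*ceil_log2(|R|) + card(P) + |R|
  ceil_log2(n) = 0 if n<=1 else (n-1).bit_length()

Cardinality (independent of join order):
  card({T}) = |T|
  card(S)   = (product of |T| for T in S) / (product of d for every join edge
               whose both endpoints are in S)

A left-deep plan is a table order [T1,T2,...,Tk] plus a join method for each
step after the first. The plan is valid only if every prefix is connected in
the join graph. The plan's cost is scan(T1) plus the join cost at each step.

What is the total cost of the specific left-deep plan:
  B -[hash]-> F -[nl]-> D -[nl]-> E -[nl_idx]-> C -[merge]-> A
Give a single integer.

360305600

step 1: scan B: cost=60, card=60
step 2: join F via hash
    card(P join F) = 60*40/(4) = 600
    cost = 60 + 2*40*6 + 60 = 600
step 3: join D via nl
    card(P join D) = 600*500/(20) = 15000
    cost = 600 + 600*500 = 300600
step 4: join E via nl
    card(P join E) = 15000*150/(2) = 1125000
    cost = 300600 + 15000*150 = 2550600
step 5: join C via nl_idx
    card(P join C) = 1125000*60/(5) = 13500000
    cost = 2550600 + 1125000*6 + 13500000 = 22800600
step 6: join A via merge
    card(P join A) = 13500000*500/(4) = 1687500000
    cost = 22800600 + 13500000*24 + 500*9 + 13500000 + 500 = 360305600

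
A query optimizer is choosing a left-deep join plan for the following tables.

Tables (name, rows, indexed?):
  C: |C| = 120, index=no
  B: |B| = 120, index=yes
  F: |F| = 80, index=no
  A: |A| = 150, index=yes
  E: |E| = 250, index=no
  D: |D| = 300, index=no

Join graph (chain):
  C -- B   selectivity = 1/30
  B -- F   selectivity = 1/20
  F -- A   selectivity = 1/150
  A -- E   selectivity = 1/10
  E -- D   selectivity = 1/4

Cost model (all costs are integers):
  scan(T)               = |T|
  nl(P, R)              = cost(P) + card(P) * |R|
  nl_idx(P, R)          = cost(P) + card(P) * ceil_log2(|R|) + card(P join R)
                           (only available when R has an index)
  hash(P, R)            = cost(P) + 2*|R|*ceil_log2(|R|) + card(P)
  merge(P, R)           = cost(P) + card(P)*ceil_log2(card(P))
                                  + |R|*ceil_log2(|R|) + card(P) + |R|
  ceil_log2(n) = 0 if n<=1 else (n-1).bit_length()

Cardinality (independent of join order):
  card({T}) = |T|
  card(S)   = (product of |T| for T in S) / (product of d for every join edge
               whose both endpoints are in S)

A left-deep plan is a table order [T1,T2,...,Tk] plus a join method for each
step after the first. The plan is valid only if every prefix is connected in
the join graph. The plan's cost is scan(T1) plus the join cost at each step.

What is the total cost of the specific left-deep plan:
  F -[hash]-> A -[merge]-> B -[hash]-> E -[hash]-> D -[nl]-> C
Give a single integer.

step 1: scan F: cost=80, card=80
step 2: join A via hash
    card(P join A) = 80*150/(150) = 80
    cost = 80 + 2*150*8 + 80 = 2560
step 3: join B via merge
    card(P join B) = 80*120/(20) = 480
    cost = 2560 + 80*7 + 120*7 + 80 + 120 = 4160
step 4: join E via hash
    card(P join E) = 480*250/(10) = 12000
    cost = 4160 + 2*250*8 + 480 = 8640
step 5: join D via hash
    card(P join D) = 12000*300/(4) = 900000
    cost = 8640 + 2*300*9 + 12000 = 26040
step 6: join C via nl
    card(P join C) = 900000*120/(30) = 3600000
    cost = 26040 + 900000*120 = 108026040

108026040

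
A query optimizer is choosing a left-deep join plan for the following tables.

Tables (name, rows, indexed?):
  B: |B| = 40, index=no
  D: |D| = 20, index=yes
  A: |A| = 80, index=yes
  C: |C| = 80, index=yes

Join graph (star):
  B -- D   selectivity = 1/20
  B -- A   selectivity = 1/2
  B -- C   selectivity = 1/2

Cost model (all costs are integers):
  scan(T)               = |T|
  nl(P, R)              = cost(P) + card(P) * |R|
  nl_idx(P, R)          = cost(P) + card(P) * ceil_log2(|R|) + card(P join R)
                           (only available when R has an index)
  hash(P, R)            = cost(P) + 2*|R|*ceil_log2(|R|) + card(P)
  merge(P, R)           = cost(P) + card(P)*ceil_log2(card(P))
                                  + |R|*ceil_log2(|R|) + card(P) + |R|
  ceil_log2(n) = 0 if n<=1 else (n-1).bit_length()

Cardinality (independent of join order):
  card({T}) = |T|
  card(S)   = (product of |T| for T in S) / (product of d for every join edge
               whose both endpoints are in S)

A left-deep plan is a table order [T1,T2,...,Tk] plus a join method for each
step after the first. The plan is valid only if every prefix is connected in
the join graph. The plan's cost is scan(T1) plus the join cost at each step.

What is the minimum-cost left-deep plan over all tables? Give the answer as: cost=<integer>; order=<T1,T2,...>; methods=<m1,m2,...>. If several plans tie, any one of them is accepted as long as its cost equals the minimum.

Selinger DP (subsets sized 1..n):
  {B}: scan cost=40, card=40
  {D}: scan cost=20, card=20
  {A}: scan cost=80, card=80
  {C}: scan cost=80, card=80
  {BD}: card=40; try (D,hash)→280, (D,nl_idx)→280, (B,merge)→420, (D,merge)→440, (B,hash)→520, (B,nl)→820 …(+1); best=280 via (D,hash)
  {AB}: card=1600; try (B,hash)→640, (A,merge)→960, (B,merge)→1000, (A,hash)→1200, (A,nl_idx)→1920, (A,nl)→3240 …(+1); best=640 via (B,hash)
  {BC}: card=1600; try (B,hash)→640, (C,merge)→960, (B,merge)→1000, (C,hash)→1200, (C,nl_idx)→1920, (C,nl)→3240 …(+1); best=640 via (B,hash)
  {ABD}: card=1600; try (A,merge)→1200, (A,hash)→1440, (A,nl_idx)→2160, (D,hash)→2440, (A,nl)→3480, (D,nl_idx)→10240 …(+2); best=1200 via (A,merge)
  {BCD}: card=1600; try (C,merge)→1200, (C,hash)→1440, (C,nl_idx)→2160, (D,hash)→2440, (C,nl)→3480, (D,nl_idx)→10240 …(+2); best=1200 via (C,merge)
  {ABC}: card=64000; try (C,hash)→3360, (A,hash)→3360, (C,merge)→20480, (A,merge)→20480, (C,nl_idx)→75840, (A,nl_idx)→75840 …(+2); best=3360 via (C,hash)
  {ABCD}: card=64000; try (C,hash)→3920, (A,hash)→3920, (C,merge)→21040, (A,merge)→21040, (D,hash)→67560, (C,nl_idx)→76400 …(+6); best=3920 via (C,hash)

cost=3920; order=B,D,A,C; methods=hash,merge,hash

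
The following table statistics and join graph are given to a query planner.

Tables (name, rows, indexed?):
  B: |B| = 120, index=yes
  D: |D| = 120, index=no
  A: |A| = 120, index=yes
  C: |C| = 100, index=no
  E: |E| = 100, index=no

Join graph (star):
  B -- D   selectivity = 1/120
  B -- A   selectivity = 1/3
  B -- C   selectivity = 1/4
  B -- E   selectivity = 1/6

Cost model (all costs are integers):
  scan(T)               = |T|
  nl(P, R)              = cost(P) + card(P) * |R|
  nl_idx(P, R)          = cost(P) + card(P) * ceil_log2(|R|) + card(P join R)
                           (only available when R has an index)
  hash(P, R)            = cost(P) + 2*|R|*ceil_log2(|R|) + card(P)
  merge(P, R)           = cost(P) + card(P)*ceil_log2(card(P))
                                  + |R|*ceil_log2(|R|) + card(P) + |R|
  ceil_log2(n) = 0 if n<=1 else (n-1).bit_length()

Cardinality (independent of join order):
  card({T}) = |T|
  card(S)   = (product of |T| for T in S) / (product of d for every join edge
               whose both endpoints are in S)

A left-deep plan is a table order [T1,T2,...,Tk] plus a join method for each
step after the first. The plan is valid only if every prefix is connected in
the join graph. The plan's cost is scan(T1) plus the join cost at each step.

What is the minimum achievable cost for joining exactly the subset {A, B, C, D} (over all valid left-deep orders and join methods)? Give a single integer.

7280

Selinger DP over subsets of {A,B,C,D}:
  {B}: scan cost=120, card=120
  {D}: scan cost=120, card=120
  {A}: scan cost=120, card=120
  {C}: scan cost=100, card=100
  {BD}: card=120; try (B,nl_idx)→1080, (D,hash)→1920, (B,hash)→1920, (D,merge)→2040, (B,merge)→2040, (D,nl)→14520 …(+1); best=1080 via (B,nl_idx)
  {AB}: card=4800; try (B,hash)→1920, (A,hash)→1920, (B,merge)→2040, (A,merge)→2040, (B,nl_idx)→5760, (A,nl_idx)→5760 …(+2); best=1920 via (B,hash)
  {BC}: card=3000; try (C,hash)→1640, (B,merge)→1860, (C,merge)→1880, (B,hash)→1880, (B,nl_idx)→3800, (B,nl)→12100 …(+1); best=1640 via (C,hash)
  {ABD}: card=4800; try (A,hash)→2880, (A,merge)→3000, (A,nl_idx)→6720, (D,hash)→8400, (A,nl)→15480, (D,merge)→70080 …(+1); best=2880 via (A,hash)
  {BCD}: card=3000; try (C,hash)→2600, (C,merge)→2840, (D,hash)→6320, (C,nl)→13080, (D,merge)→41600, (D,nl)→361640; best=2600 via (C,hash)
  {ABC}: card=120000; try (A,hash)→6320, (C,hash)→8120, (A,merge)→41600, (C,merge)→69920, (A,nl_idx)→142640, (A,nl)→361640 …(+1); best=6320 via (A,hash)
  {ABCD}: card=120000; try (A,hash)→7280, (C,hash)→9080, (A,merge)→42560, (C,merge)→70880, (D,hash)→128000, (A,nl_idx)→143600 …(+4); best=7280 via (A,hash)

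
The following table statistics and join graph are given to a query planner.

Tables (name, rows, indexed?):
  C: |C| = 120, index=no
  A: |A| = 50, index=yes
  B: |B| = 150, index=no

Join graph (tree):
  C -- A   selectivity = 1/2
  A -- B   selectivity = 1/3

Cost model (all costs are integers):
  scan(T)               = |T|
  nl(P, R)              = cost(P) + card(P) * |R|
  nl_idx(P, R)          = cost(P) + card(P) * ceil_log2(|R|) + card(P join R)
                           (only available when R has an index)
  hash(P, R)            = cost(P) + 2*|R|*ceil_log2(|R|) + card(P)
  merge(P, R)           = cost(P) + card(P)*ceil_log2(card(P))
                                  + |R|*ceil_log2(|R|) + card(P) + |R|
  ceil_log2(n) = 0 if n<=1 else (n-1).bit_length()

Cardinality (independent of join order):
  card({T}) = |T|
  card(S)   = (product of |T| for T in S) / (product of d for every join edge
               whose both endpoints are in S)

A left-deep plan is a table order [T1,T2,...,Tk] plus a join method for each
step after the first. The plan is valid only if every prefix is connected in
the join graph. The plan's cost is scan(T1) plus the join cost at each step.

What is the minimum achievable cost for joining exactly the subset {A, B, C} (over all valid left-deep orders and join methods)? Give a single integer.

5080

Selinger DP over subsets of {A,B,C}:
  {C}: scan cost=120, card=120
  {A}: scan cost=50, card=50
  {B}: scan cost=150, card=150
  {AC}: card=3000; try (A,hash)→840, (C,merge)→1360, (A,merge)→1430, (C,hash)→1780, (A,nl_idx)→3840, (C,nl)→6050 …(+1); best=840 via (A,hash)
  {AB}: card=2500; try (A,hash)→900, (B,merge)→1750, (A,merge)→1850, (B,hash)→2500, (A,nl_idx)→3550, (B,nl)→7550 …(+1); best=900 via (A,hash)
  {ABC}: card=150000; try (C,hash)→5080, (B,hash)→6240, (C,merge)→34360, (B,merge)→41190, (C,nl)→300900, (B,nl)→450840; best=5080 via (C,hash)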